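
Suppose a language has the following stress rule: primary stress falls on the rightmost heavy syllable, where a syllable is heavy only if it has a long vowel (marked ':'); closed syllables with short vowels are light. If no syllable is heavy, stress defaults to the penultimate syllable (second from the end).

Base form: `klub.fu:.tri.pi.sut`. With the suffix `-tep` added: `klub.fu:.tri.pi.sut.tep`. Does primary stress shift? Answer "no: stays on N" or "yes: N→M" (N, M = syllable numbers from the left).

no: stays on 2

Base `klub.fu:.tri.pi.sut` (5 syllables):
  Weights: 1 klub L, 2 fu: H, 3 tri L, 4 pi L, 5 sut L.
  Heavy syllables in the domain: 2. The rightmost is syllable 2 (fu:).
  → primary stress on syllable 2.
Suffixed `klub.fu:.tri.pi.sut.tep` (6 syllables):
  Weights: 1 klub L, 2 fu: H, 3 tri L, 4 pi L, 5 sut L, 6 tep L.
  Heavy syllables in the domain: 2. The rightmost is syllable 2 (fu:).
  → primary stress on syllable 2.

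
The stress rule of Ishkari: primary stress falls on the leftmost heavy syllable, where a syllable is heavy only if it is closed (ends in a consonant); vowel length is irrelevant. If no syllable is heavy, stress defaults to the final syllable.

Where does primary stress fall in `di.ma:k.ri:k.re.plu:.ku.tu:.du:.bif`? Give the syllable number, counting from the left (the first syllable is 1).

Weights: 1 di L, 2 ma:k H, 3 ri:k H, 4 re L, 5 plu: L, 6 ku L, 7 tu: L, 8 du: L, 9 bif H.
Heavy syllables in the domain: 2, 3, 9. The leftmost is syllable 2 (ma:k).
Primary stress: syllable 2 → di.ˈma:k.ri:k.re.plu:.ku.tu:.du:.bif.

2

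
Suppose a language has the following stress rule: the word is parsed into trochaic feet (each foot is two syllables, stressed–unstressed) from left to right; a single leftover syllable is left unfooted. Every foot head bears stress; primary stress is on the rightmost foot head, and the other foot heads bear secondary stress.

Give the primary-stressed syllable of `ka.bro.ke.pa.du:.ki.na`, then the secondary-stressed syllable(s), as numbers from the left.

primary 5, secondary 1, 3

Parse left to right into trochaic (ˈσσ) feet: (ˈka.bro) (ˈke.pa) (ˈdu:.ki) na. Syllable 7 is left unfooted.
Foot heads (stressed positions): 1, 3, 5.
End Rule Rightmost: primary stress on the rightmost head = syllable 5.
Secondary stress on 1, 3: ˌka.bro.ˌke.pa.ˈdu:.ki.na.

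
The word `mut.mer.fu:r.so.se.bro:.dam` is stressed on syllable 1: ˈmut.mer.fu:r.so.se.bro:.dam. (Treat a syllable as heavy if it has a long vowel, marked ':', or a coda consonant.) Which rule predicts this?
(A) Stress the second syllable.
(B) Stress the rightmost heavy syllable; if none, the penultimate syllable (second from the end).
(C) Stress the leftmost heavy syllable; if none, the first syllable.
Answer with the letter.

Rule A → syllable 2 (observed: 1).
Rule B → syllable 7 (observed: 1).
Rule C → syllable 1 ✓.

C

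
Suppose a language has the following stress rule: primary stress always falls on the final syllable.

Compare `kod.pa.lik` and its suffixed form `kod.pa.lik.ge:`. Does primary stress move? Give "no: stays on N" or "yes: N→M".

Base `kod.pa.lik` (3 syllables):
  The word has 3 syllables; the final syllable is syllable 3 (lik).
  → primary stress on syllable 3.
Suffixed `kod.pa.lik.ge:` (4 syllables):
  The word has 4 syllables; the final syllable is syllable 4 (ge:).
  → primary stress on syllable 4.

yes: 3→4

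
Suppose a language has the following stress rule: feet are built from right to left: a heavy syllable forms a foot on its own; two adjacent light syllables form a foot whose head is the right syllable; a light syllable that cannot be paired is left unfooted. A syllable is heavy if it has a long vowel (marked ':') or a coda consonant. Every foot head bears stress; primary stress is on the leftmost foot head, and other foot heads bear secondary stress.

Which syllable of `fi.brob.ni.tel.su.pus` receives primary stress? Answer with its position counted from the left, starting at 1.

2

Weights: 1 fi L, 2 brob H, 3 ni L, 4 tel H, 5 su L, 6 pus H.
Parse right to left (heavy = foot alone; LL = one foot; stranded L unfooted): fi (ˈbrob) ni (ˈtel) su (ˈpus).
Foot heads: 2, 4, 6.
Primary stress on the leftmost head = syllable 2.
Primary stress: syllable 2 → fi.ˈbrob.ni.tel.su.pus.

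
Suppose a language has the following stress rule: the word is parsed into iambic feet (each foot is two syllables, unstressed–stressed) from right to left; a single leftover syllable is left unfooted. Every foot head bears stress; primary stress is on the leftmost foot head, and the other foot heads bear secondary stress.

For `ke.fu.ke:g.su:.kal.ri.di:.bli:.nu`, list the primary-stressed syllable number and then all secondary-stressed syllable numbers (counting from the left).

Parse right to left into iambic (σˈσ) feet: ke (fu.ˈke:g) (su:.ˈkal) (ri.ˈdi:) (bli:.ˈnu). Syllable 1 is left unfooted.
Foot heads (stressed positions): 3, 5, 7, 9.
End Rule Leftmost: primary stress on the leftmost head = syllable 3.
Secondary stress on 5, 7, 9: ke.fu.ˈke:g.su:.ˌkal.ri.ˌdi:.bli:.ˌnu.

primary 3, secondary 5, 7, 9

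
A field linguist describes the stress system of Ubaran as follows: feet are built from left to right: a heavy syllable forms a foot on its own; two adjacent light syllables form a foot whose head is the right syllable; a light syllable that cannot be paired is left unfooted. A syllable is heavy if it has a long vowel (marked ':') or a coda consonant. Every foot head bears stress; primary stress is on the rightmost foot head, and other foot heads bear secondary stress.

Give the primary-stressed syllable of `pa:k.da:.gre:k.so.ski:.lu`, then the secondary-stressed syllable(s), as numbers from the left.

Weights: 1 pa:k H, 2 da: H, 3 gre:k H, 4 so L, 5 ski: H, 6 lu L.
Parse left to right (heavy = foot alone; LL = one foot; stranded L unfooted): (ˈpa:k) (ˈda:) (ˈgre:k) so (ˈski:) lu.
Foot heads: 1, 2, 3, 5.
Primary stress on the rightmost head = syllable 5.
Secondary stress on 1, 2, 3: ˌpa:k.ˌda:.ˌgre:k.so.ˈski:.lu.

primary 5, secondary 1, 2, 3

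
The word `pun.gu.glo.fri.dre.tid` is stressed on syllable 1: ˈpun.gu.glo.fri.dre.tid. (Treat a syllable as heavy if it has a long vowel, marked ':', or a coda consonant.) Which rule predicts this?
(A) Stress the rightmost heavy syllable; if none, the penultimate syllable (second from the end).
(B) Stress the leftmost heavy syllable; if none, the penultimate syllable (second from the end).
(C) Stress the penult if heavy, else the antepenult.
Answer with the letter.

B

Rule A → syllable 6 (observed: 1).
Rule B → syllable 1 ✓.
Rule C → syllable 4 (observed: 1).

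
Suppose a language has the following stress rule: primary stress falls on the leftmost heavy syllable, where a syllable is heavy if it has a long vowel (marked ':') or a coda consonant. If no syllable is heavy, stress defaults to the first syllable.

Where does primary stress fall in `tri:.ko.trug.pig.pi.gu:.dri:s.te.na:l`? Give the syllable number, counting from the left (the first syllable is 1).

Weights: 1 tri: H, 2 ko L, 3 trug H, 4 pig H, 5 pi L, 6 gu: H, 7 dri:s H, 8 te L, 9 na:l H.
Heavy syllables in the domain: 1, 3, 4, 6, 7, 9. The leftmost is syllable 1 (tri:).
Primary stress: syllable 1 → ˈtri:.ko.trug.pig.pi.gu:.dri:s.te.na:l.

1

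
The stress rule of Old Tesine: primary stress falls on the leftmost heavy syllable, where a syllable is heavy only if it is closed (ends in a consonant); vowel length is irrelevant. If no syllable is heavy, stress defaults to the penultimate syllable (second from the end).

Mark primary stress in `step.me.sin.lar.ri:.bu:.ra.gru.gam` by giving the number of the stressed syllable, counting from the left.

Weights: 1 step H, 2 me L, 3 sin H, 4 lar H, 5 ri: L, 6 bu: L, 7 ra L, 8 gru L, 9 gam H.
Heavy syllables in the domain: 1, 3, 4, 9. The leftmost is syllable 1 (step).
Primary stress: syllable 1 → ˈstep.me.sin.lar.ri:.bu:.ra.gru.gam.

1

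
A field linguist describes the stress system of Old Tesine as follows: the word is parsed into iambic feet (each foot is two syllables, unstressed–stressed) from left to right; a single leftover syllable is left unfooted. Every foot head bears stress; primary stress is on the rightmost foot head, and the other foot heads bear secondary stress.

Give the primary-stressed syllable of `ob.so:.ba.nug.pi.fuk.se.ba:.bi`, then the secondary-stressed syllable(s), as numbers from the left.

Parse left to right into iambic (σˈσ) feet: (ob.ˈso:) (ba.ˈnug) (pi.ˈfuk) (se.ˈba:) bi. Syllable 9 is left unfooted.
Foot heads (stressed positions): 2, 4, 6, 8.
End Rule Rightmost: primary stress on the rightmost head = syllable 8.
Secondary stress on 2, 4, 6: ob.ˌso:.ba.ˌnug.pi.ˌfuk.se.ˈba:.bi.

primary 8, secondary 2, 4, 6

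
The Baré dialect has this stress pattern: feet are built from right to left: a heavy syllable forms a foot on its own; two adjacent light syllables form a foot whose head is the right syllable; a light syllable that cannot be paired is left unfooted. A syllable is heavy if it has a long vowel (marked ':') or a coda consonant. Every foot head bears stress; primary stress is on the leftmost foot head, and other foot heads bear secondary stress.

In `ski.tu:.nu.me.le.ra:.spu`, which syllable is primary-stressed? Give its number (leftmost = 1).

2

Weights: 1 ski L, 2 tu: H, 3 nu L, 4 me L, 5 le L, 6 ra: H, 7 spu L.
Parse right to left (heavy = foot alone; LL = one foot; stranded L unfooted): ski (ˈtu:) nu (me.ˈle) (ˈra:) spu.
Foot heads: 2, 5, 6.
Primary stress on the leftmost head = syllable 2.
Primary stress: syllable 2 → ski.ˈtu:.nu.me.le.ra:.spu.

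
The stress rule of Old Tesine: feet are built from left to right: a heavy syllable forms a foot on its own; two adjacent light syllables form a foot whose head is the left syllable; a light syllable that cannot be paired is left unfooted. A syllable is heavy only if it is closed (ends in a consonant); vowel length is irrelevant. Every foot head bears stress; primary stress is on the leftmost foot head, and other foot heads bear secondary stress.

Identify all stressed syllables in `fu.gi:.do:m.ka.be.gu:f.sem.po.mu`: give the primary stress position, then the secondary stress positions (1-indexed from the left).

primary 1, secondary 3, 4, 6, 7, 8

Weights: 1 fu L, 2 gi: L, 3 do:m H, 4 ka L, 5 be L, 6 gu:f H, 7 sem H, 8 po L, 9 mu L.
Parse left to right (heavy = foot alone; LL = one foot; stranded L unfooted): (ˈfu.gi:) (ˈdo:m) (ˈka.be) (ˈgu:f) (ˈsem) (ˈpo.mu).
Foot heads: 1, 3, 4, 6, 7, 8.
Primary stress on the leftmost head = syllable 1.
Secondary stress on 3, 4, 6, 7, 8: ˈfu.gi:.ˌdo:m.ˌka.be.ˌgu:f.ˌsem.ˌpo.mu.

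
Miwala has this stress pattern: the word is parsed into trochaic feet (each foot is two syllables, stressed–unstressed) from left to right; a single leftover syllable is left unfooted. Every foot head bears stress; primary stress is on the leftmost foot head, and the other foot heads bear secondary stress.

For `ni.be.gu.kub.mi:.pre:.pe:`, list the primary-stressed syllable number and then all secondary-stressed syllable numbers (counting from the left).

primary 1, secondary 3, 5

Parse left to right into trochaic (ˈσσ) feet: (ˈni.be) (ˈgu.kub) (ˈmi:.pre:) pe:. Syllable 7 is left unfooted.
Foot heads (stressed positions): 1, 3, 5.
End Rule Leftmost: primary stress on the leftmost head = syllable 1.
Secondary stress on 3, 5: ˈni.be.ˌgu.kub.ˌmi:.pre:.pe:.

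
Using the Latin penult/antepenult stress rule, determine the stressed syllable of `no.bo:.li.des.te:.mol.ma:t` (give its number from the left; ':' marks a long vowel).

Classical Latin: stress the penult if heavy (long vowel or closed), else the antepenult.
Weights: 5 te: H, 6 mol H, 7 ma:t H.
The penult (syllable 6, mol) is heavy, so it takes stress.
Stress on syllable 6: no.bo:.li.des.te:.ˈmol.ma:t.

6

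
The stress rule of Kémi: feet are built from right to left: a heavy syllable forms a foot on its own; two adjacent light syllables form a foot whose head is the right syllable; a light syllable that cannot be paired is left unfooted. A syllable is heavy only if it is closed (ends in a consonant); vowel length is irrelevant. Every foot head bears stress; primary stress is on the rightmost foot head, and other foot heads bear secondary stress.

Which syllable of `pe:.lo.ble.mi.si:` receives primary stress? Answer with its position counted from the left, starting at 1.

5

Weights: 1 pe: L, 2 lo L, 3 ble L, 4 mi L, 5 si: L.
Parse right to left (heavy = foot alone; LL = one foot; stranded L unfooted): pe: (lo.ˈble) (mi.ˈsi:).
Foot heads: 3, 5.
Primary stress on the rightmost head = syllable 5.
Primary stress: syllable 5 → pe:.lo.ble.mi.ˈsi:.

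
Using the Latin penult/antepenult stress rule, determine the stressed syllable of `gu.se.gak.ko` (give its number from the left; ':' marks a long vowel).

Classical Latin: stress the penult if heavy (long vowel or closed), else the antepenult.
Weights: 2 se L, 3 gak H, 4 ko L.
The penult (syllable 3, gak) is heavy, so it takes stress.
Stress on syllable 3: gu.se.ˈgak.ko.

3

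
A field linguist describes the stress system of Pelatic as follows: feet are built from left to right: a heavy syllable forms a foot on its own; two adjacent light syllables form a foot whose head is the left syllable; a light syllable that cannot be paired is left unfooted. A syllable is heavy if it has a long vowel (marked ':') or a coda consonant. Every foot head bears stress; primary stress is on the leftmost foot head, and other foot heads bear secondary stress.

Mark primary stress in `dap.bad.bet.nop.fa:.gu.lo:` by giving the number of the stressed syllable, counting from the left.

Weights: 1 dap H, 2 bad H, 3 bet H, 4 nop H, 5 fa: H, 6 gu L, 7 lo: H.
Parse left to right (heavy = foot alone; LL = one foot; stranded L unfooted): (ˈdap) (ˈbad) (ˈbet) (ˈnop) (ˈfa:) gu (ˈlo:).
Foot heads: 1, 2, 3, 4, 5, 7.
Primary stress on the leftmost head = syllable 1.
Primary stress: syllable 1 → ˈdap.bad.bet.nop.fa:.gu.lo:.

1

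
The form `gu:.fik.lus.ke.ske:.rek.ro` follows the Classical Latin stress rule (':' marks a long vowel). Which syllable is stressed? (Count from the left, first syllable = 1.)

6

Classical Latin: stress the penult if heavy (long vowel or closed), else the antepenult.
Weights: 5 ske: H, 6 rek H, 7 ro L.
The penult (syllable 6, rek) is heavy, so it takes stress.
Stress on syllable 6: gu:.fik.lus.ke.ske:.ˈrek.ro.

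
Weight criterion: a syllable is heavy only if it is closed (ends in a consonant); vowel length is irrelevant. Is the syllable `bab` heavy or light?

heavy

`bab`: short vowel, closed (coda /b/). Closed (coda /b/) → heavy.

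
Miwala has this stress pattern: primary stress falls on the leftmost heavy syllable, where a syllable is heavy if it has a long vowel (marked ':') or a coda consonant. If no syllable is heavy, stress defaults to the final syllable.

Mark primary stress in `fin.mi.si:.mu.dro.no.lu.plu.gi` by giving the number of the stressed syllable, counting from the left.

Weights: 1 fin H, 2 mi L, 3 si: H, 4 mu L, 5 dro L, 6 no L, 7 lu L, 8 plu L, 9 gi L.
Heavy syllables in the domain: 1, 3. The leftmost is syllable 1 (fin).
Primary stress: syllable 1 → ˈfin.mi.si:.mu.dro.no.lu.plu.gi.

1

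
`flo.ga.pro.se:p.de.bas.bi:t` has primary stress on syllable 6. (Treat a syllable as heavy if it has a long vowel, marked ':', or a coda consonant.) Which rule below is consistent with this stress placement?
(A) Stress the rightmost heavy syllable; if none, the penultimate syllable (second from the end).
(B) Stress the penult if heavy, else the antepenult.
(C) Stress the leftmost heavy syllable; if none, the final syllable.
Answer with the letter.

Rule A → syllable 7 (observed: 6).
Rule B → syllable 6 ✓.
Rule C → syllable 4 (observed: 6).

B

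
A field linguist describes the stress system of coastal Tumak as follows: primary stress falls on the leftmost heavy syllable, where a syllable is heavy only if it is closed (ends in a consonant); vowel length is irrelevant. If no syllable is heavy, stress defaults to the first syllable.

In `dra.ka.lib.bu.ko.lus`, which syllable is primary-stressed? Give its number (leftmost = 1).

3

Weights: 1 dra L, 2 ka L, 3 lib H, 4 bu L, 5 ko L, 6 lus H.
Heavy syllables in the domain: 3, 6. The leftmost is syllable 3 (lib).
Primary stress: syllable 3 → dra.ka.ˈlib.bu.ko.lus.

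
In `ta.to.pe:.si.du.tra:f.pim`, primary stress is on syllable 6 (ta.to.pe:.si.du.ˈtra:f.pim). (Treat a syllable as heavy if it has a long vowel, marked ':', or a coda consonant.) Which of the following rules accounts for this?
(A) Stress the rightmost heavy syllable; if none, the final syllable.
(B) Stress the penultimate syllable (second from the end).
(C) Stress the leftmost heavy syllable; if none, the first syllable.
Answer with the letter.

B

Rule A → syllable 7 (observed: 6).
Rule B → syllable 6 ✓.
Rule C → syllable 3 (observed: 6).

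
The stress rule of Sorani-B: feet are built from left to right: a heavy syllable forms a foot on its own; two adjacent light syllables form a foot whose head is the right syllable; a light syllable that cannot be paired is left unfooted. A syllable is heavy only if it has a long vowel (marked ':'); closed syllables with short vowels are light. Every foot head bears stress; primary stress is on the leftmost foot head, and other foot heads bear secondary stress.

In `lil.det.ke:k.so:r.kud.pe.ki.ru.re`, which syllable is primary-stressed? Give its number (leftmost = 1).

2

Weights: 1 lil L, 2 det L, 3 ke:k H, 4 so:r H, 5 kud L, 6 pe L, 7 ki L, 8 ru L, 9 re L.
Parse left to right (heavy = foot alone; LL = one foot; stranded L unfooted): (lil.ˈdet) (ˈke:k) (ˈso:r) (kud.ˈpe) (ki.ˈru) re.
Foot heads: 2, 3, 4, 6, 8.
Primary stress on the leftmost head = syllable 2.
Primary stress: syllable 2 → lil.ˈdet.ke:k.so:r.kud.pe.ki.ru.re.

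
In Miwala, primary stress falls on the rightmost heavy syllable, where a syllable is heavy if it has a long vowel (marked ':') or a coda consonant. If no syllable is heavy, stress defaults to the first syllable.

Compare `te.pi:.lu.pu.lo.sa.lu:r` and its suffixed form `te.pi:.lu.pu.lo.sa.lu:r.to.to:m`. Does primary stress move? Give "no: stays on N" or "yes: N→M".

yes: 7→9

Base `te.pi:.lu.pu.lo.sa.lu:r` (7 syllables):
  Weights: 1 te L, 2 pi: H, 3 lu L, 4 pu L, 5 lo L, 6 sa L, 7 lu:r H.
  Heavy syllables in the domain: 2, 7. The rightmost is syllable 7 (lu:r).
  → primary stress on syllable 7.
Suffixed `te.pi:.lu.pu.lo.sa.lu:r.to.to:m` (9 syllables):
  Weights: 1 te L, 2 pi: H, 3 lu L, 4 pu L, 5 lo L, 6 sa L, 7 lu:r H, 8 to L, 9 to:m H.
  Heavy syllables in the domain: 2, 7, 9. The rightmost is syllable 9 (to:m).
  → primary stress on syllable 9.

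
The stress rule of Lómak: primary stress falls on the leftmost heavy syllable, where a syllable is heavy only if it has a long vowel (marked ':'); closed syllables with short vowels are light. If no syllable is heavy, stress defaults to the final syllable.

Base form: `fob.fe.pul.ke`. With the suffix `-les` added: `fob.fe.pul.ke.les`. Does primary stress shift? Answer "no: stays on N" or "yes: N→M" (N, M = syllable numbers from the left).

yes: 4→5

Base `fob.fe.pul.ke` (4 syllables):
  Weights: 1 fob L, 2 fe L, 3 pul L, 4 ke L.
  No heavy syllable in the domain; default to the final syllable = syllable 4.
  → primary stress on syllable 4.
Suffixed `fob.fe.pul.ke.les` (5 syllables):
  Weights: 1 fob L, 2 fe L, 3 pul L, 4 ke L, 5 les L.
  No heavy syllable in the domain; default to the final syllable = syllable 5.
  → primary stress on syllable 5.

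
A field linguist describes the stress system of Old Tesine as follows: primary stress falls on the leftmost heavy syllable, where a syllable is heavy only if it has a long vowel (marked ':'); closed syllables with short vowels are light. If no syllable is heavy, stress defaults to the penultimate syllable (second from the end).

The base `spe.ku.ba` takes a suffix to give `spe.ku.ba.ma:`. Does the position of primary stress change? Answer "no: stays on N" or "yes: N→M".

yes: 2→4

Base `spe.ku.ba` (3 syllables):
  Weights: 1 spe L, 2 ku L, 3 ba L.
  No heavy syllable in the domain; default to the penultimate syllable (second from the end) = syllable 2.
  → primary stress on syllable 2.
Suffixed `spe.ku.ba.ma:` (4 syllables):
  Weights: 1 spe L, 2 ku L, 3 ba L, 4 ma: H.
  Heavy syllables in the domain: 4. The leftmost is syllable 4 (ma:).
  → primary stress on syllable 4.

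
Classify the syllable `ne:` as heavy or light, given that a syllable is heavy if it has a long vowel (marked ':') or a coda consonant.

heavy

`ne:`: long vowel, open (no coda). Long vowel → heavy.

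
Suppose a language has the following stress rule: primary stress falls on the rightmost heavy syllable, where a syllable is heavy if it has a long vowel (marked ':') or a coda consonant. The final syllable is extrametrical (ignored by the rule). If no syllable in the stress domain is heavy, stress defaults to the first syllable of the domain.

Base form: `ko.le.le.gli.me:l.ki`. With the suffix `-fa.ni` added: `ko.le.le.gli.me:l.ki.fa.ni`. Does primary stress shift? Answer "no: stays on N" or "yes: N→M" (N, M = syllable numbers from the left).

no: stays on 5

Base `ko.le.le.gli.me:l.ki` (6 syllables):
  The final syllable (6, ki) is extrametrical; the stress domain is syllables 1–5.
  Weights: 1 ko L, 2 le L, 3 le L, 4 gli L, 5 me:l H.
  Heavy syllables in the domain: 5. The rightmost is syllable 5 (me:l).
  → primary stress on syllable 5.
Suffixed `ko.le.le.gli.me:l.ki.fa.ni` (8 syllables):
  The final syllable (8, ni) is extrametrical; the stress domain is syllables 1–7.
  Weights: 1 ko L, 2 le L, 3 le L, 4 gli L, 5 me:l H, 6 ki L, 7 fa L.
  Heavy syllables in the domain: 5. The rightmost is syllable 5 (me:l).
  → primary stress on syllable 5.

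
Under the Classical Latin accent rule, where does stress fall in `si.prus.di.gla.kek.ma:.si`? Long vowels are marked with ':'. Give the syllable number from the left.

Classical Latin: stress the penult if heavy (long vowel or closed), else the antepenult.
Weights: 5 kek H, 6 ma: H, 7 si L.
The penult (syllable 6, ma:) is heavy, so it takes stress.
Stress on syllable 6: si.prus.di.gla.kek.ˈma:.si.

6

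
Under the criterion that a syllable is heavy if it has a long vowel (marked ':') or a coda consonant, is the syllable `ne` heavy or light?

`ne`: short vowel, open (no coda). Short vowel, open → light.

light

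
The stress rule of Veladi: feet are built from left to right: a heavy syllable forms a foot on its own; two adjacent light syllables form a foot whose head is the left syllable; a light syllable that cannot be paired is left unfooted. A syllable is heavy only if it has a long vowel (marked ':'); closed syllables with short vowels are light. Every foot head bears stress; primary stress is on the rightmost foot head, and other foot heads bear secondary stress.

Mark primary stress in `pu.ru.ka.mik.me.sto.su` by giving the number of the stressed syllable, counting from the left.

Weights: 1 pu L, 2 ru L, 3 ka L, 4 mik L, 5 me L, 6 sto L, 7 su L.
Parse left to right (heavy = foot alone; LL = one foot; stranded L unfooted): (ˈpu.ru) (ˈka.mik) (ˈme.sto) su.
Foot heads: 1, 3, 5.
Primary stress on the rightmost head = syllable 5.
Primary stress: syllable 5 → pu.ru.ka.mik.ˈme.sto.su.

5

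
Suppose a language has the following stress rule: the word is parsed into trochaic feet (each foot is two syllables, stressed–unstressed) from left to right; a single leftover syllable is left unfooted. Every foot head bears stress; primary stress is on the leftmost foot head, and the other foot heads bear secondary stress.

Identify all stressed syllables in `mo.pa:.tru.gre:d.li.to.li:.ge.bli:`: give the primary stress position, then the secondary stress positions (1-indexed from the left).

primary 1, secondary 3, 5, 7

Parse left to right into trochaic (ˈσσ) feet: (ˈmo.pa:) (ˈtru.gre:d) (ˈli.to) (ˈli:.ge) bli:. Syllable 9 is left unfooted.
Foot heads (stressed positions): 1, 3, 5, 7.
End Rule Leftmost: primary stress on the leftmost head = syllable 1.
Secondary stress on 3, 5, 7: ˈmo.pa:.ˌtru.gre:d.ˌli.to.ˌli:.ge.bli:.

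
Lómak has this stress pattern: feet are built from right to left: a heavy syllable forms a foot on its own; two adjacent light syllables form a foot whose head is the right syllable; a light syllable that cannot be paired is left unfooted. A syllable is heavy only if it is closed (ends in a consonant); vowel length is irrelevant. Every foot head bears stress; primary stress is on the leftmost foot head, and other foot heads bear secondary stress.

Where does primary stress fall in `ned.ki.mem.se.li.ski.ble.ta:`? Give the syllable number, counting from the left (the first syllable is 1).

1

Weights: 1 ned H, 2 ki L, 3 mem H, 4 se L, 5 li L, 6 ski L, 7 ble L, 8 ta: L.
Parse right to left (heavy = foot alone; LL = one foot; stranded L unfooted): (ˈned) ki (ˈmem) se (li.ˈski) (ble.ˈta:).
Foot heads: 1, 3, 6, 8.
Primary stress on the leftmost head = syllable 1.
Primary stress: syllable 1 → ˈned.ki.mem.se.li.ski.ble.ta:.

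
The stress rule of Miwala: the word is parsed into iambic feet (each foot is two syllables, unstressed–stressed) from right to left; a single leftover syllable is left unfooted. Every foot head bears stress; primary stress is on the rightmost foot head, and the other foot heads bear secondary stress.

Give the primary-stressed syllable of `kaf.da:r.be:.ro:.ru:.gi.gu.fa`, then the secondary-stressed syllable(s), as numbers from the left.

primary 8, secondary 2, 4, 6

Parse right to left into iambic (σˈσ) feet: (kaf.ˈda:r) (be:.ˈro:) (ru:.ˈgi) (gu.ˈfa).
Foot heads (stressed positions): 2, 4, 6, 8.
End Rule Rightmost: primary stress on the rightmost head = syllable 8.
Secondary stress on 2, 4, 6: kaf.ˌda:r.be:.ˌro:.ru:.ˌgi.gu.ˈfa.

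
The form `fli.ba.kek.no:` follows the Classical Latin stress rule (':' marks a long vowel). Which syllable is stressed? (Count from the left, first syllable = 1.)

3

Classical Latin: stress the penult if heavy (long vowel or closed), else the antepenult.
Weights: 2 ba L, 3 kek H, 4 no: H.
The penult (syllable 3, kek) is heavy, so it takes stress.
Stress on syllable 3: fli.ba.ˈkek.no:.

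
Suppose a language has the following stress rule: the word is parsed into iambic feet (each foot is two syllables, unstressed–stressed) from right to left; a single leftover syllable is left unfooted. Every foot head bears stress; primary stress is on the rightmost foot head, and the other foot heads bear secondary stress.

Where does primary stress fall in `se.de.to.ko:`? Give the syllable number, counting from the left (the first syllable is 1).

Parse right to left into iambic (σˈσ) feet: (se.ˈde) (to.ˈko:).
Foot heads (stressed positions): 2, 4.
End Rule Rightmost: primary stress on the rightmost head = syllable 4.
Primary stress: syllable 4 → se.de.to.ˈko:.

4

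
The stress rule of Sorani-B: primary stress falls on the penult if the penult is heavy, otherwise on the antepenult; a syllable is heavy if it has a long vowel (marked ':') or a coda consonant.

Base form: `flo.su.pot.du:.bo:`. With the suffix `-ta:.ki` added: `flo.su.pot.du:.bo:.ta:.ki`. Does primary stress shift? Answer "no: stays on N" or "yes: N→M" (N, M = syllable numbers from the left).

Base `flo.su.pot.du:.bo:` (5 syllables):
  Weights: 3 pot H, 4 du: H, 5 bo: H.
  The penult (syllable 4, du:) is heavy, so it takes stress.
  → primary stress on syllable 4.
Suffixed `flo.su.pot.du:.bo:.ta:.ki` (7 syllables):
  Weights: 5 bo: H, 6 ta: H, 7 ki L.
  The penult (syllable 6, ta:) is heavy, so it takes stress.
  → primary stress on syllable 6.

yes: 4→6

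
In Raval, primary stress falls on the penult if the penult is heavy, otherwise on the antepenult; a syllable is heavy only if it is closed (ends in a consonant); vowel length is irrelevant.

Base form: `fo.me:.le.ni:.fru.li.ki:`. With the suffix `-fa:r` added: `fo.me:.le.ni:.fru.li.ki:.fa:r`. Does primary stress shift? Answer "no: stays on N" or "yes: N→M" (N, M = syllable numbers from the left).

Base `fo.me:.le.ni:.fru.li.ki:` (7 syllables):
  Weights: 5 fru L, 6 li L, 7 ki: L.
  The penult (syllable 6, li) is light, so stress falls on the antepenult (syllable 5, fru).
  → primary stress on syllable 5.
Suffixed `fo.me:.le.ni:.fru.li.ki:.fa:r` (8 syllables):
  Weights: 6 li L, 7 ki: L, 8 fa:r H.
  The penult (syllable 7, ki:) is light, so stress falls on the antepenult (syllable 6, li).
  → primary stress on syllable 6.

yes: 5→6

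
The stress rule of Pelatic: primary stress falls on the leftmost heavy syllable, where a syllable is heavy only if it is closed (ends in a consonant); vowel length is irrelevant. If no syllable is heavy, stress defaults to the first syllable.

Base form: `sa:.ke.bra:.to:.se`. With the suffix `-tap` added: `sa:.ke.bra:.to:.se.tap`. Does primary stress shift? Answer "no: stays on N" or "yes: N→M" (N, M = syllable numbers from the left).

Base `sa:.ke.bra:.to:.se` (5 syllables):
  Weights: 1 sa: L, 2 ke L, 3 bra: L, 4 to: L, 5 se L.
  No heavy syllable in the domain; default to the first syllable = syllable 1.
  → primary stress on syllable 1.
Suffixed `sa:.ke.bra:.to:.se.tap` (6 syllables):
  Weights: 1 sa: L, 2 ke L, 3 bra: L, 4 to: L, 5 se L, 6 tap H.
  Heavy syllables in the domain: 6. The leftmost is syllable 6 (tap).
  → primary stress on syllable 6.

yes: 1→6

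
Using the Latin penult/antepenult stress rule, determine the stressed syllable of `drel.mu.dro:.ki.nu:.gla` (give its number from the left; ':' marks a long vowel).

5

Classical Latin: stress the penult if heavy (long vowel or closed), else the antepenult.
Weights: 4 ki L, 5 nu: H, 6 gla L.
The penult (syllable 5, nu:) is heavy, so it takes stress.
Stress on syllable 5: drel.mu.dro:.ki.ˈnu:.gla.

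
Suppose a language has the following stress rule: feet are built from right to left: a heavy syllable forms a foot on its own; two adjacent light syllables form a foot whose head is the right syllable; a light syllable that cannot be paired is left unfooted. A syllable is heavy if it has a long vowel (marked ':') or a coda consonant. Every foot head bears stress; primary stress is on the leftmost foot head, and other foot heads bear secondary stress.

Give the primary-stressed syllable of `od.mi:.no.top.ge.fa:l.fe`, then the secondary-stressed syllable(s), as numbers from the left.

primary 1, secondary 2, 4, 6

Weights: 1 od H, 2 mi: H, 3 no L, 4 top H, 5 ge L, 6 fa:l H, 7 fe L.
Parse right to left (heavy = foot alone; LL = one foot; stranded L unfooted): (ˈod) (ˈmi:) no (ˈtop) ge (ˈfa:l) fe.
Foot heads: 1, 2, 4, 6.
Primary stress on the leftmost head = syllable 1.
Secondary stress on 2, 4, 6: ˈod.ˌmi:.no.ˌtop.ge.ˌfa:l.fe.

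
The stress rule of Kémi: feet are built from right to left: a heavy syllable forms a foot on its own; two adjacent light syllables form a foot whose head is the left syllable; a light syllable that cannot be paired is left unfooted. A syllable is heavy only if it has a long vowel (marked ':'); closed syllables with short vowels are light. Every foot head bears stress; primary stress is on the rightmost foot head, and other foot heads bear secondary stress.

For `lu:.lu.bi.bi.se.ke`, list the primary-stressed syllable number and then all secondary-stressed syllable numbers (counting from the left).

Weights: 1 lu: H, 2 lu L, 3 bi L, 4 bi L, 5 se L, 6 ke L.
Parse right to left (heavy = foot alone; LL = one foot; stranded L unfooted): (ˈlu:) lu (ˈbi.bi) (ˈse.ke).
Foot heads: 1, 3, 5.
Primary stress on the rightmost head = syllable 5.
Secondary stress on 1, 3: ˌlu:.lu.ˌbi.bi.ˈse.ke.

primary 5, secondary 1, 3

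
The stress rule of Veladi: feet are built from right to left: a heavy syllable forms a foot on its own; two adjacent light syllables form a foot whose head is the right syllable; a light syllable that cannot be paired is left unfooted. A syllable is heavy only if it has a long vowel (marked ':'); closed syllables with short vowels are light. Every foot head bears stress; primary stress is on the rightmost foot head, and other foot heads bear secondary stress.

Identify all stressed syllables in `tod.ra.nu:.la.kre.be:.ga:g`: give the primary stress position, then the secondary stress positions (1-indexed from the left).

primary 7, secondary 2, 3, 5, 6

Weights: 1 tod L, 2 ra L, 3 nu: H, 4 la L, 5 kre L, 6 be: H, 7 ga:g H.
Parse right to left (heavy = foot alone; LL = one foot; stranded L unfooted): (tod.ˈra) (ˈnu:) (la.ˈkre) (ˈbe:) (ˈga:g).
Foot heads: 2, 3, 5, 6, 7.
Primary stress on the rightmost head = syllable 7.
Secondary stress on 2, 3, 5, 6: tod.ˌra.ˌnu:.la.ˌkre.ˌbe:.ˈga:g.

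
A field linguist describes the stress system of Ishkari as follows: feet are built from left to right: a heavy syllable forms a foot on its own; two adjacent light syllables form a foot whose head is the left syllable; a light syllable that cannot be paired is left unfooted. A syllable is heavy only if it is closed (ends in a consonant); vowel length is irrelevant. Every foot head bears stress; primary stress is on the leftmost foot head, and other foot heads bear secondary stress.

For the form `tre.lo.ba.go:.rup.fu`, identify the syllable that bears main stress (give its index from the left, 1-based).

1

Weights: 1 tre L, 2 lo L, 3 ba L, 4 go: L, 5 rup H, 6 fu L.
Parse left to right (heavy = foot alone; LL = one foot; stranded L unfooted): (ˈtre.lo) (ˈba.go:) (ˈrup) fu.
Foot heads: 1, 3, 5.
Primary stress on the leftmost head = syllable 1.
Primary stress: syllable 1 → ˈtre.lo.ba.go:.rup.fu.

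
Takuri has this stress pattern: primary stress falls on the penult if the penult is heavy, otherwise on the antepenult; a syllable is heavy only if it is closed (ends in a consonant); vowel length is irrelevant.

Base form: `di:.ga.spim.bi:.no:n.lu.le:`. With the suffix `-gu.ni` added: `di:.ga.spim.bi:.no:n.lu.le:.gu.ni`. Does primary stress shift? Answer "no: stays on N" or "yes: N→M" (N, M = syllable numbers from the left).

Base `di:.ga.spim.bi:.no:n.lu.le:` (7 syllables):
  Weights: 5 no:n H, 6 lu L, 7 le: L.
  The penult (syllable 6, lu) is light, so stress falls on the antepenult (syllable 5, no:n).
  → primary stress on syllable 5.
Suffixed `di:.ga.spim.bi:.no:n.lu.le:.gu.ni` (9 syllables):
  Weights: 7 le: L, 8 gu L, 9 ni L.
  The penult (syllable 8, gu) is light, so stress falls on the antepenult (syllable 7, le:).
  → primary stress on syllable 7.

yes: 5→7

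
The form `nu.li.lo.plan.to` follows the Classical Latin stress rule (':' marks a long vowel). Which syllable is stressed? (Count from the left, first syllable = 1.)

4

Classical Latin: stress the penult if heavy (long vowel or closed), else the antepenult.
Weights: 3 lo L, 4 plan H, 5 to L.
The penult (syllable 4, plan) is heavy, so it takes stress.
Stress on syllable 4: nu.li.lo.ˈplan.to.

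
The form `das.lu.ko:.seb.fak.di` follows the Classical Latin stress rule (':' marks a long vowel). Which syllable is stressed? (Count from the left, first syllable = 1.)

Classical Latin: stress the penult if heavy (long vowel or closed), else the antepenult.
Weights: 4 seb H, 5 fak H, 6 di L.
The penult (syllable 5, fak) is heavy, so it takes stress.
Stress on syllable 5: das.lu.ko:.seb.ˈfak.di.

5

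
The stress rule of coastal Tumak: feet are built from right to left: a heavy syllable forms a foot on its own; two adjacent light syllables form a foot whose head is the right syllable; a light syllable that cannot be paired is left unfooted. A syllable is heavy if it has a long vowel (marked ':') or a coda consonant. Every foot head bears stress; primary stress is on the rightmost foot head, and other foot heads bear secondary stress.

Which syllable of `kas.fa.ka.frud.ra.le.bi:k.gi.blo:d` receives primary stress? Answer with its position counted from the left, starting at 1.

9

Weights: 1 kas H, 2 fa L, 3 ka L, 4 frud H, 5 ra L, 6 le L, 7 bi:k H, 8 gi L, 9 blo:d H.
Parse right to left (heavy = foot alone; LL = one foot; stranded L unfooted): (ˈkas) (fa.ˈka) (ˈfrud) (ra.ˈle) (ˈbi:k) gi (ˈblo:d).
Foot heads: 1, 3, 4, 6, 7, 9.
Primary stress on the rightmost head = syllable 9.
Primary stress: syllable 9 → kas.fa.ka.frud.ra.le.bi:k.gi.ˈblo:d.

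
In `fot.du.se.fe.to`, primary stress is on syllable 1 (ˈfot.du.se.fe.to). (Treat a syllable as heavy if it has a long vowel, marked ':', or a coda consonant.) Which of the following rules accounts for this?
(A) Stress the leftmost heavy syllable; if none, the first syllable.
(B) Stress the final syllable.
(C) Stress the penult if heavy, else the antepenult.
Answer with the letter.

Rule A → syllable 1 ✓.
Rule B → syllable 5 (observed: 1).
Rule C → syllable 3 (observed: 1).

A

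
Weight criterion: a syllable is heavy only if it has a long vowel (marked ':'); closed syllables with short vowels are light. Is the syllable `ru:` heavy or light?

heavy

`ru:`: long vowel, open (no coda). Long vowel → heavy.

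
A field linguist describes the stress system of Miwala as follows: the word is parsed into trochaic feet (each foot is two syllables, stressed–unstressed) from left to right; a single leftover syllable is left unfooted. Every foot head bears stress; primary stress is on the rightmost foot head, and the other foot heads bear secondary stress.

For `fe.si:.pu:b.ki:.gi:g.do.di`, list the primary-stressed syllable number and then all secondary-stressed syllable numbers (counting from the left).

primary 5, secondary 1, 3

Parse left to right into trochaic (ˈσσ) feet: (ˈfe.si:) (ˈpu:b.ki:) (ˈgi:g.do) di. Syllable 7 is left unfooted.
Foot heads (stressed positions): 1, 3, 5.
End Rule Rightmost: primary stress on the rightmost head = syllable 5.
Secondary stress on 1, 3: ˌfe.si:.ˌpu:b.ki:.ˈgi:g.do.di.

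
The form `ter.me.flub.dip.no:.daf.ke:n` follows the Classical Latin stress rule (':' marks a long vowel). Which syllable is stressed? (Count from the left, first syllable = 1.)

6

Classical Latin: stress the penult if heavy (long vowel or closed), else the antepenult.
Weights: 5 no: H, 6 daf H, 7 ke:n H.
The penult (syllable 6, daf) is heavy, so it takes stress.
Stress on syllable 6: ter.me.flub.dip.no:.ˈdaf.ke:n.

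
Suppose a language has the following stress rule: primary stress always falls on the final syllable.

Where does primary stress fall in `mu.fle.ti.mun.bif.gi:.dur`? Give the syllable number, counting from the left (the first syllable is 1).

The word has 7 syllables; the final syllable is syllable 7 (dur).
Primary stress: syllable 7 → mu.fle.ti.mun.bif.gi:.ˈdur.

7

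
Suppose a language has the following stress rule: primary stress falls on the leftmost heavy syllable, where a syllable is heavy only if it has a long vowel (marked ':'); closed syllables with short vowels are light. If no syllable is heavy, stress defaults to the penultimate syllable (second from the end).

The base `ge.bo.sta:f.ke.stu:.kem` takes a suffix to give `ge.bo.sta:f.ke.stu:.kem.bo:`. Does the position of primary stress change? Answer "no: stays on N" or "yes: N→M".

Base `ge.bo.sta:f.ke.stu:.kem` (6 syllables):
  Weights: 1 ge L, 2 bo L, 3 sta:f H, 4 ke L, 5 stu: H, 6 kem L.
  Heavy syllables in the domain: 3, 5. The leftmost is syllable 3 (sta:f).
  → primary stress on syllable 3.
Suffixed `ge.bo.sta:f.ke.stu:.kem.bo:` (7 syllables):
  Weights: 1 ge L, 2 bo L, 3 sta:f H, 4 ke L, 5 stu: H, 6 kem L, 7 bo: H.
  Heavy syllables in the domain: 3, 5, 7. The leftmost is syllable 3 (sta:f).
  → primary stress on syllable 3.

no: stays on 3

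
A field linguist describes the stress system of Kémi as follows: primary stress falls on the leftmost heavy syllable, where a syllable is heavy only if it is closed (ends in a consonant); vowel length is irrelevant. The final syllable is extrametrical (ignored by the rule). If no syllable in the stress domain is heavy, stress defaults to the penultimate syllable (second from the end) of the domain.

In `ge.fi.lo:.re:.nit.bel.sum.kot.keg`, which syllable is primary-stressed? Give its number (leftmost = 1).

5

The final syllable (9, keg) is extrametrical; the stress domain is syllables 1–8.
Weights: 1 ge L, 2 fi L, 3 lo: L, 4 re: L, 5 nit H, 6 bel H, 7 sum H, 8 kot H.
Heavy syllables in the domain: 5, 6, 7, 8. The leftmost is syllable 5 (nit).
Primary stress: syllable 5 → ge.fi.lo:.re:.ˈnit.bel.sum.kot.keg.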